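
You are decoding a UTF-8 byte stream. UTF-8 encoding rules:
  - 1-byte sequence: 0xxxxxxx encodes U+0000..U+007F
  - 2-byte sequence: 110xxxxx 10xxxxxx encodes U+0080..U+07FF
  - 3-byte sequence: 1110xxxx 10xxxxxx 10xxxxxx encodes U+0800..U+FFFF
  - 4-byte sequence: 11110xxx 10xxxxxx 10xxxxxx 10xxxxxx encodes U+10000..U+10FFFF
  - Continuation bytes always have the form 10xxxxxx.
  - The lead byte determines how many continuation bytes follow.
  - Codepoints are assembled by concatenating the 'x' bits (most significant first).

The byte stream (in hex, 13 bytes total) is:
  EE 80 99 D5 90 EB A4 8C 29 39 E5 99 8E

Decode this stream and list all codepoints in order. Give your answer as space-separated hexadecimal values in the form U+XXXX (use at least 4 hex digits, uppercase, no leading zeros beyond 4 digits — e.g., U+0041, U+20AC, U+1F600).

Answer: U+E019 U+0550 U+B90C U+0029 U+0039 U+564E

Derivation:
Byte[0]=EE: 3-byte lead, need 2 cont bytes. acc=0xE
Byte[1]=80: continuation. acc=(acc<<6)|0x00=0x380
Byte[2]=99: continuation. acc=(acc<<6)|0x19=0xE019
Completed: cp=U+E019 (starts at byte 0)
Byte[3]=D5: 2-byte lead, need 1 cont bytes. acc=0x15
Byte[4]=90: continuation. acc=(acc<<6)|0x10=0x550
Completed: cp=U+0550 (starts at byte 3)
Byte[5]=EB: 3-byte lead, need 2 cont bytes. acc=0xB
Byte[6]=A4: continuation. acc=(acc<<6)|0x24=0x2E4
Byte[7]=8C: continuation. acc=(acc<<6)|0x0C=0xB90C
Completed: cp=U+B90C (starts at byte 5)
Byte[8]=29: 1-byte ASCII. cp=U+0029
Byte[9]=39: 1-byte ASCII. cp=U+0039
Byte[10]=E5: 3-byte lead, need 2 cont bytes. acc=0x5
Byte[11]=99: continuation. acc=(acc<<6)|0x19=0x159
Byte[12]=8E: continuation. acc=(acc<<6)|0x0E=0x564E
Completed: cp=U+564E (starts at byte 10)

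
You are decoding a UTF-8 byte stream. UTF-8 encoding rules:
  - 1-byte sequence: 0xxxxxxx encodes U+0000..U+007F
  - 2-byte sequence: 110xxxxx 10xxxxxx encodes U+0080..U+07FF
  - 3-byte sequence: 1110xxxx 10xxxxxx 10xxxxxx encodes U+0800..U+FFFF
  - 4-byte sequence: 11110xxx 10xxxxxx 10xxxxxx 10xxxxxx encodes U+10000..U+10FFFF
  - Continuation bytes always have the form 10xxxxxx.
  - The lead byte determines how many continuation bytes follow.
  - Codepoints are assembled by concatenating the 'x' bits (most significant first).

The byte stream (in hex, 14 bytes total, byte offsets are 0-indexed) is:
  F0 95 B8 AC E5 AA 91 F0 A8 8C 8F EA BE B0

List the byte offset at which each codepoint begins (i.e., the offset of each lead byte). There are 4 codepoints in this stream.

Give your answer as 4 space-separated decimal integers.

Answer: 0 4 7 11

Derivation:
Byte[0]=F0: 4-byte lead, need 3 cont bytes. acc=0x0
Byte[1]=95: continuation. acc=(acc<<6)|0x15=0x15
Byte[2]=B8: continuation. acc=(acc<<6)|0x38=0x578
Byte[3]=AC: continuation. acc=(acc<<6)|0x2C=0x15E2C
Completed: cp=U+15E2C (starts at byte 0)
Byte[4]=E5: 3-byte lead, need 2 cont bytes. acc=0x5
Byte[5]=AA: continuation. acc=(acc<<6)|0x2A=0x16A
Byte[6]=91: continuation. acc=(acc<<6)|0x11=0x5A91
Completed: cp=U+5A91 (starts at byte 4)
Byte[7]=F0: 4-byte lead, need 3 cont bytes. acc=0x0
Byte[8]=A8: continuation. acc=(acc<<6)|0x28=0x28
Byte[9]=8C: continuation. acc=(acc<<6)|0x0C=0xA0C
Byte[10]=8F: continuation. acc=(acc<<6)|0x0F=0x2830F
Completed: cp=U+2830F (starts at byte 7)
Byte[11]=EA: 3-byte lead, need 2 cont bytes. acc=0xA
Byte[12]=BE: continuation. acc=(acc<<6)|0x3E=0x2BE
Byte[13]=B0: continuation. acc=(acc<<6)|0x30=0xAFB0
Completed: cp=U+AFB0 (starts at byte 11)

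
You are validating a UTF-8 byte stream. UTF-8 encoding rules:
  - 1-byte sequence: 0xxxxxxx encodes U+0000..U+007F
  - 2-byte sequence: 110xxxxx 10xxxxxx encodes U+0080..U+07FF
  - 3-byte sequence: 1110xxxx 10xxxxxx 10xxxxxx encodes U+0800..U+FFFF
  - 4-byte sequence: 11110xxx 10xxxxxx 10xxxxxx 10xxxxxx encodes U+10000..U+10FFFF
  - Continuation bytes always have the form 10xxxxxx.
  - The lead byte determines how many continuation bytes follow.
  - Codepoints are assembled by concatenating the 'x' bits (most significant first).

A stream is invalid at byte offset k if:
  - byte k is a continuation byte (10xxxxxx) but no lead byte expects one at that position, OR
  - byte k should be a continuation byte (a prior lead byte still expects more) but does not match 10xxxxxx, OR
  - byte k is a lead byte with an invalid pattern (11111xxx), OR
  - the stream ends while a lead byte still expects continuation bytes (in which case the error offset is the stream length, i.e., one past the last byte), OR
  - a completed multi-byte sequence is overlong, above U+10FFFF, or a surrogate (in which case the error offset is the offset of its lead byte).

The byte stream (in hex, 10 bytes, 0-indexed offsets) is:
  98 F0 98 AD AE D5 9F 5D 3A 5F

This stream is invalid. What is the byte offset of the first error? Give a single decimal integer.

Byte[0]=98: INVALID lead byte (not 0xxx/110x/1110/11110)

Answer: 0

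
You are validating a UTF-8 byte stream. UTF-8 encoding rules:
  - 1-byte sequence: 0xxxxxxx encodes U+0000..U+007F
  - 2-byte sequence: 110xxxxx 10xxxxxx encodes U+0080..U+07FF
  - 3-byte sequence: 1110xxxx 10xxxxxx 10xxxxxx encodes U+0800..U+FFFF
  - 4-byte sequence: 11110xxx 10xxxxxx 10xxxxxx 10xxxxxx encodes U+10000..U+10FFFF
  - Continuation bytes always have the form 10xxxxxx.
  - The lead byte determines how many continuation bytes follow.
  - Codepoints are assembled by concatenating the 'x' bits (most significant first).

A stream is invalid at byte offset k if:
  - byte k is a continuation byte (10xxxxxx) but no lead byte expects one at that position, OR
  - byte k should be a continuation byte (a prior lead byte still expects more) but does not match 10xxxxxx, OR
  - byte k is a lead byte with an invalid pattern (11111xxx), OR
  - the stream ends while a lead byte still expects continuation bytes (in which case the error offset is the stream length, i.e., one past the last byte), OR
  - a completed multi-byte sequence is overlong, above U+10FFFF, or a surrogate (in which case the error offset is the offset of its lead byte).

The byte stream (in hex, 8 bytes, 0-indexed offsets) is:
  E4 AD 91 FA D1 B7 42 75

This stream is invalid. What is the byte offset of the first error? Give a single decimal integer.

Answer: 3

Derivation:
Byte[0]=E4: 3-byte lead, need 2 cont bytes. acc=0x4
Byte[1]=AD: continuation. acc=(acc<<6)|0x2D=0x12D
Byte[2]=91: continuation. acc=(acc<<6)|0x11=0x4B51
Completed: cp=U+4B51 (starts at byte 0)
Byte[3]=FA: INVALID lead byte (not 0xxx/110x/1110/11110)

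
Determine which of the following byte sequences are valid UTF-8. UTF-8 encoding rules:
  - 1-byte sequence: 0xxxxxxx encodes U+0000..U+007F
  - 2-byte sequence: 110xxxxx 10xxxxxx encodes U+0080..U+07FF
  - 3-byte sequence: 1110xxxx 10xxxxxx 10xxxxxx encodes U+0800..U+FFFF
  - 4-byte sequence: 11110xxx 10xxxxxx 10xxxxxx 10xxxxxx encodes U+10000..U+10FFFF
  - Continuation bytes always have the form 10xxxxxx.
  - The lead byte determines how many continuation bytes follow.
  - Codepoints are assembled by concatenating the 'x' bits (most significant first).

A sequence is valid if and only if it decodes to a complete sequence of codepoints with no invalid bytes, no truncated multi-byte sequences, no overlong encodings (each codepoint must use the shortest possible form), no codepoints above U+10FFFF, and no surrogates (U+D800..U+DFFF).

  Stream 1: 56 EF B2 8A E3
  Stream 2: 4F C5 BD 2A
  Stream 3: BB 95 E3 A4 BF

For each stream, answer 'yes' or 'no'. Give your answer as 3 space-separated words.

Stream 1: error at byte offset 5. INVALID
Stream 2: decodes cleanly. VALID
Stream 3: error at byte offset 0. INVALID

Answer: no yes no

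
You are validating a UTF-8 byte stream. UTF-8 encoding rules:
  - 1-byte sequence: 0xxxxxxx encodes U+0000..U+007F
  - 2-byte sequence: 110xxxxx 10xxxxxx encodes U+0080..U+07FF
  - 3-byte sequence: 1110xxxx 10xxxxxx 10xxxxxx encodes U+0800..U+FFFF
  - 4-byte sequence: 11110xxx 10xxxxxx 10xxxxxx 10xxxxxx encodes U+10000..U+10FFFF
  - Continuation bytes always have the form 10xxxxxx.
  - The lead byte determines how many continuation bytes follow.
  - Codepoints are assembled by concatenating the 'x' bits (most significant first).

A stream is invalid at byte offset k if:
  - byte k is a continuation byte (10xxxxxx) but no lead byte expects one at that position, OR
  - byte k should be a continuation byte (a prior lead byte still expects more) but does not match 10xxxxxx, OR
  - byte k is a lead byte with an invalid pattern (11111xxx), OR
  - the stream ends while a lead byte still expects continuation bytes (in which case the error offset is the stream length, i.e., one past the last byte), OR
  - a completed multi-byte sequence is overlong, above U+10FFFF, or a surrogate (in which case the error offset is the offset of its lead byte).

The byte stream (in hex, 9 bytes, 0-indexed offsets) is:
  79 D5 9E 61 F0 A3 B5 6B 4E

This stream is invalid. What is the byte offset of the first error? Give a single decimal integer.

Answer: 7

Derivation:
Byte[0]=79: 1-byte ASCII. cp=U+0079
Byte[1]=D5: 2-byte lead, need 1 cont bytes. acc=0x15
Byte[2]=9E: continuation. acc=(acc<<6)|0x1E=0x55E
Completed: cp=U+055E (starts at byte 1)
Byte[3]=61: 1-byte ASCII. cp=U+0061
Byte[4]=F0: 4-byte lead, need 3 cont bytes. acc=0x0
Byte[5]=A3: continuation. acc=(acc<<6)|0x23=0x23
Byte[6]=B5: continuation. acc=(acc<<6)|0x35=0x8F5
Byte[7]=6B: expected 10xxxxxx continuation. INVALID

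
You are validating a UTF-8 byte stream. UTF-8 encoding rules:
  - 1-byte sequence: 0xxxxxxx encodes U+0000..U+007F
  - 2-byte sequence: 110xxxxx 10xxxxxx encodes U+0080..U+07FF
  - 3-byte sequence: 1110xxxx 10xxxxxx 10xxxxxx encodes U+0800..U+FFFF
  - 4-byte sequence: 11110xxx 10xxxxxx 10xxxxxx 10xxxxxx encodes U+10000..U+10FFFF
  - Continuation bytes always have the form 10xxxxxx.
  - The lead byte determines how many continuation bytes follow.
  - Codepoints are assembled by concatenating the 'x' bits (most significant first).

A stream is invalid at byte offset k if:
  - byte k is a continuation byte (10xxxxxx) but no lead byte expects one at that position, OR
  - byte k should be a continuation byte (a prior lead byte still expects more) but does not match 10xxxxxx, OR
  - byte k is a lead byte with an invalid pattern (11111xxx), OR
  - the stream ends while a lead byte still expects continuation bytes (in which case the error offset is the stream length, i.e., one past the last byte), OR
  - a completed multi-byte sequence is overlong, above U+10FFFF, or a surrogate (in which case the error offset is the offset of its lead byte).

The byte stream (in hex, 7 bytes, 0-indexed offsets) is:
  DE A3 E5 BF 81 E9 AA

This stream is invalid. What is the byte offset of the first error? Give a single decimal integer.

Byte[0]=DE: 2-byte lead, need 1 cont bytes. acc=0x1E
Byte[1]=A3: continuation. acc=(acc<<6)|0x23=0x7A3
Completed: cp=U+07A3 (starts at byte 0)
Byte[2]=E5: 3-byte lead, need 2 cont bytes. acc=0x5
Byte[3]=BF: continuation. acc=(acc<<6)|0x3F=0x17F
Byte[4]=81: continuation. acc=(acc<<6)|0x01=0x5FC1
Completed: cp=U+5FC1 (starts at byte 2)
Byte[5]=E9: 3-byte lead, need 2 cont bytes. acc=0x9
Byte[6]=AA: continuation. acc=(acc<<6)|0x2A=0x26A
Byte[7]: stream ended, expected continuation. INVALID

Answer: 7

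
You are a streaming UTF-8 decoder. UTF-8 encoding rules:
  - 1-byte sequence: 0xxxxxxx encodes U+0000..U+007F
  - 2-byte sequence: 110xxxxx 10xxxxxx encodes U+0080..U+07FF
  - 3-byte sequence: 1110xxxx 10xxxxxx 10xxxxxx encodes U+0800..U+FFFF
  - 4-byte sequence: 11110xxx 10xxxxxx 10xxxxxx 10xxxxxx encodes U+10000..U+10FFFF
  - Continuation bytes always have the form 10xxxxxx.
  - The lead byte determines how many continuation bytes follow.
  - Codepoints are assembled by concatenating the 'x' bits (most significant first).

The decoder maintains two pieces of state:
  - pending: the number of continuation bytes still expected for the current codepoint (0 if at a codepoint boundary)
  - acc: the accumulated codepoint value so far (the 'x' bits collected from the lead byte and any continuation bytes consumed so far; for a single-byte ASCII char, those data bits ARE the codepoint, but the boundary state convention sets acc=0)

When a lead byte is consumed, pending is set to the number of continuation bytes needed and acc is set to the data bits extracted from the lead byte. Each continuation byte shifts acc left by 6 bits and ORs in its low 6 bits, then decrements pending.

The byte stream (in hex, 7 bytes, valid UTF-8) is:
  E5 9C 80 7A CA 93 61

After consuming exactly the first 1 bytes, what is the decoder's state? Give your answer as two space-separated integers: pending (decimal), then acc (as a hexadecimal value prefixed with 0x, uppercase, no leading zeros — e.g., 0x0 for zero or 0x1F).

Byte[0]=E5: 3-byte lead. pending=2, acc=0x5

Answer: 2 0x5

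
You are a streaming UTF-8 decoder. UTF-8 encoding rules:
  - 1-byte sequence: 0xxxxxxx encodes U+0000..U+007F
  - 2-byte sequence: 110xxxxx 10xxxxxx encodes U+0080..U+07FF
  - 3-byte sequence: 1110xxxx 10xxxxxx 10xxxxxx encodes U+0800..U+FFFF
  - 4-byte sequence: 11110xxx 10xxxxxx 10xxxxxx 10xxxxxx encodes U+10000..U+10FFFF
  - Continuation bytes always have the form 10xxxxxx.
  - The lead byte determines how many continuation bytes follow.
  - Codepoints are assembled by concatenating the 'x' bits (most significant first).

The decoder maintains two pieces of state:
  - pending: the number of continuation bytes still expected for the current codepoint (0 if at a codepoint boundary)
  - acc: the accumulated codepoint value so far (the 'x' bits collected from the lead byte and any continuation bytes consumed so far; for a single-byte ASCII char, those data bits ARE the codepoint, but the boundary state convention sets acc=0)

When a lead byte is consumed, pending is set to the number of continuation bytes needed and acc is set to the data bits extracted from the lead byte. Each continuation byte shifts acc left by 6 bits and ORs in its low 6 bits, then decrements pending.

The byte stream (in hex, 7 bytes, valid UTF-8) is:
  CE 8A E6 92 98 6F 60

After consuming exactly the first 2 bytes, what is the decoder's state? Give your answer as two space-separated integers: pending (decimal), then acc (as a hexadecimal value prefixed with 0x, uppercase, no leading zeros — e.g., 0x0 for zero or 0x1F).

Byte[0]=CE: 2-byte lead. pending=1, acc=0xE
Byte[1]=8A: continuation. acc=(acc<<6)|0x0A=0x38A, pending=0

Answer: 0 0x38A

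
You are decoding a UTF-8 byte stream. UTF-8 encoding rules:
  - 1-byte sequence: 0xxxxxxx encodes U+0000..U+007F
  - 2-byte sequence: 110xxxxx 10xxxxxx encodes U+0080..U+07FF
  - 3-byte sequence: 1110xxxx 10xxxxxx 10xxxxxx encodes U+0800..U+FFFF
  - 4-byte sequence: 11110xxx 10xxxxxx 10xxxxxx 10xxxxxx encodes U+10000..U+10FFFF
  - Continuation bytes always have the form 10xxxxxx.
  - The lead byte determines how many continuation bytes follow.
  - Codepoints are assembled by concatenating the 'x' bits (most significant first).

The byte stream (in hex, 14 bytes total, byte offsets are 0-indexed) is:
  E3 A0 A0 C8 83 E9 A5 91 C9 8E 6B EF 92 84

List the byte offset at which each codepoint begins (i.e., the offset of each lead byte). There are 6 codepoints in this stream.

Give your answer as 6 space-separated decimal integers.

Answer: 0 3 5 8 10 11

Derivation:
Byte[0]=E3: 3-byte lead, need 2 cont bytes. acc=0x3
Byte[1]=A0: continuation. acc=(acc<<6)|0x20=0xE0
Byte[2]=A0: continuation. acc=(acc<<6)|0x20=0x3820
Completed: cp=U+3820 (starts at byte 0)
Byte[3]=C8: 2-byte lead, need 1 cont bytes. acc=0x8
Byte[4]=83: continuation. acc=(acc<<6)|0x03=0x203
Completed: cp=U+0203 (starts at byte 3)
Byte[5]=E9: 3-byte lead, need 2 cont bytes. acc=0x9
Byte[6]=A5: continuation. acc=(acc<<6)|0x25=0x265
Byte[7]=91: continuation. acc=(acc<<6)|0x11=0x9951
Completed: cp=U+9951 (starts at byte 5)
Byte[8]=C9: 2-byte lead, need 1 cont bytes. acc=0x9
Byte[9]=8E: continuation. acc=(acc<<6)|0x0E=0x24E
Completed: cp=U+024E (starts at byte 8)
Byte[10]=6B: 1-byte ASCII. cp=U+006B
Byte[11]=EF: 3-byte lead, need 2 cont bytes. acc=0xF
Byte[12]=92: continuation. acc=(acc<<6)|0x12=0x3D2
Byte[13]=84: continuation. acc=(acc<<6)|0x04=0xF484
Completed: cp=U+F484 (starts at byte 11)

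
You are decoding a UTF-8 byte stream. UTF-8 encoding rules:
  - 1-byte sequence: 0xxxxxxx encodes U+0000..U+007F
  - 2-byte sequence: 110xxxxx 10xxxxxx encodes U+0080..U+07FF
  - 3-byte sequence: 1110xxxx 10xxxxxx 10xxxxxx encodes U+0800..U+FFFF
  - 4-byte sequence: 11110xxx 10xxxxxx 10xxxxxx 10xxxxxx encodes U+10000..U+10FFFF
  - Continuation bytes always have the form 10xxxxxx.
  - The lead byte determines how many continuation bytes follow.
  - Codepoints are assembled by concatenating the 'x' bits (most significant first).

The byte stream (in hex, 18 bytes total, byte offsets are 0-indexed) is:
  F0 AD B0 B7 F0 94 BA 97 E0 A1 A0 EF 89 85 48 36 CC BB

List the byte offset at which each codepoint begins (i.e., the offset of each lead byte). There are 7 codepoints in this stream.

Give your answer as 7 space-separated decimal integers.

Byte[0]=F0: 4-byte lead, need 3 cont bytes. acc=0x0
Byte[1]=AD: continuation. acc=(acc<<6)|0x2D=0x2D
Byte[2]=B0: continuation. acc=(acc<<6)|0x30=0xB70
Byte[3]=B7: continuation. acc=(acc<<6)|0x37=0x2DC37
Completed: cp=U+2DC37 (starts at byte 0)
Byte[4]=F0: 4-byte lead, need 3 cont bytes. acc=0x0
Byte[5]=94: continuation. acc=(acc<<6)|0x14=0x14
Byte[6]=BA: continuation. acc=(acc<<6)|0x3A=0x53A
Byte[7]=97: continuation. acc=(acc<<6)|0x17=0x14E97
Completed: cp=U+14E97 (starts at byte 4)
Byte[8]=E0: 3-byte lead, need 2 cont bytes. acc=0x0
Byte[9]=A1: continuation. acc=(acc<<6)|0x21=0x21
Byte[10]=A0: continuation. acc=(acc<<6)|0x20=0x860
Completed: cp=U+0860 (starts at byte 8)
Byte[11]=EF: 3-byte lead, need 2 cont bytes. acc=0xF
Byte[12]=89: continuation. acc=(acc<<6)|0x09=0x3C9
Byte[13]=85: continuation. acc=(acc<<6)|0x05=0xF245
Completed: cp=U+F245 (starts at byte 11)
Byte[14]=48: 1-byte ASCII. cp=U+0048
Byte[15]=36: 1-byte ASCII. cp=U+0036
Byte[16]=CC: 2-byte lead, need 1 cont bytes. acc=0xC
Byte[17]=BB: continuation. acc=(acc<<6)|0x3B=0x33B
Completed: cp=U+033B (starts at byte 16)

Answer: 0 4 8 11 14 15 16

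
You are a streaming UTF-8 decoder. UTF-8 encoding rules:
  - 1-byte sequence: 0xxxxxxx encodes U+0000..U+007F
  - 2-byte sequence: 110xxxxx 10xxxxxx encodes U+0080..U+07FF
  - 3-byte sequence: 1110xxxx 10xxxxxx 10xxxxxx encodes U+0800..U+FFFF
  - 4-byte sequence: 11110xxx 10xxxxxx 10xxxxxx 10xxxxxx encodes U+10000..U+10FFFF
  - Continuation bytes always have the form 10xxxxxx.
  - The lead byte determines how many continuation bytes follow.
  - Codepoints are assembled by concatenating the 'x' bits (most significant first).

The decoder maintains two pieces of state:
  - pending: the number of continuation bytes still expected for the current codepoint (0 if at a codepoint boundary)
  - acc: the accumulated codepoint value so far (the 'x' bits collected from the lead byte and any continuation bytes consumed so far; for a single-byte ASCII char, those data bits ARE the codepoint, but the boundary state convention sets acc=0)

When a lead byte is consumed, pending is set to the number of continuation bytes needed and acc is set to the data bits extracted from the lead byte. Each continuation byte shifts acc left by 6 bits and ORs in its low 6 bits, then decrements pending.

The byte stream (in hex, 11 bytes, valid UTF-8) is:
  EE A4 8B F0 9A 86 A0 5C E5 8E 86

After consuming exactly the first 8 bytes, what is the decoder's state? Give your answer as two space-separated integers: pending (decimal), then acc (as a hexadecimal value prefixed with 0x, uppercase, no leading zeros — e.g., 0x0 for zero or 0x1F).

Byte[0]=EE: 3-byte lead. pending=2, acc=0xE
Byte[1]=A4: continuation. acc=(acc<<6)|0x24=0x3A4, pending=1
Byte[2]=8B: continuation. acc=(acc<<6)|0x0B=0xE90B, pending=0
Byte[3]=F0: 4-byte lead. pending=3, acc=0x0
Byte[4]=9A: continuation. acc=(acc<<6)|0x1A=0x1A, pending=2
Byte[5]=86: continuation. acc=(acc<<6)|0x06=0x686, pending=1
Byte[6]=A0: continuation. acc=(acc<<6)|0x20=0x1A1A0, pending=0
Byte[7]=5C: 1-byte. pending=0, acc=0x0

Answer: 0 0x0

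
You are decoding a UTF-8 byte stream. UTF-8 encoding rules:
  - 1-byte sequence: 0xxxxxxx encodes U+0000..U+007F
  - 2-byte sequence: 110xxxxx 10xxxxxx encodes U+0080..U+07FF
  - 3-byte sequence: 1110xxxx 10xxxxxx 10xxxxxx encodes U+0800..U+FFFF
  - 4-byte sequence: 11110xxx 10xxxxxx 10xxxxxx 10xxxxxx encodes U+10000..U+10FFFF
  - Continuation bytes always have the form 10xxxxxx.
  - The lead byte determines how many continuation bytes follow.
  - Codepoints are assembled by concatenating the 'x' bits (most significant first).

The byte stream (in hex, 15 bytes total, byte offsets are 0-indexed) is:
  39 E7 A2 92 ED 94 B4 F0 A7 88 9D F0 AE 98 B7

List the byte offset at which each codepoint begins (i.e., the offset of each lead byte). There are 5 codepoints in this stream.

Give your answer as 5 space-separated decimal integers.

Answer: 0 1 4 7 11

Derivation:
Byte[0]=39: 1-byte ASCII. cp=U+0039
Byte[1]=E7: 3-byte lead, need 2 cont bytes. acc=0x7
Byte[2]=A2: continuation. acc=(acc<<6)|0x22=0x1E2
Byte[3]=92: continuation. acc=(acc<<6)|0x12=0x7892
Completed: cp=U+7892 (starts at byte 1)
Byte[4]=ED: 3-byte lead, need 2 cont bytes. acc=0xD
Byte[5]=94: continuation. acc=(acc<<6)|0x14=0x354
Byte[6]=B4: continuation. acc=(acc<<6)|0x34=0xD534
Completed: cp=U+D534 (starts at byte 4)
Byte[7]=F0: 4-byte lead, need 3 cont bytes. acc=0x0
Byte[8]=A7: continuation. acc=(acc<<6)|0x27=0x27
Byte[9]=88: continuation. acc=(acc<<6)|0x08=0x9C8
Byte[10]=9D: continuation. acc=(acc<<6)|0x1D=0x2721D
Completed: cp=U+2721D (starts at byte 7)
Byte[11]=F0: 4-byte lead, need 3 cont bytes. acc=0x0
Byte[12]=AE: continuation. acc=(acc<<6)|0x2E=0x2E
Byte[13]=98: continuation. acc=(acc<<6)|0x18=0xB98
Byte[14]=B7: continuation. acc=(acc<<6)|0x37=0x2E637
Completed: cp=U+2E637 (starts at byte 11)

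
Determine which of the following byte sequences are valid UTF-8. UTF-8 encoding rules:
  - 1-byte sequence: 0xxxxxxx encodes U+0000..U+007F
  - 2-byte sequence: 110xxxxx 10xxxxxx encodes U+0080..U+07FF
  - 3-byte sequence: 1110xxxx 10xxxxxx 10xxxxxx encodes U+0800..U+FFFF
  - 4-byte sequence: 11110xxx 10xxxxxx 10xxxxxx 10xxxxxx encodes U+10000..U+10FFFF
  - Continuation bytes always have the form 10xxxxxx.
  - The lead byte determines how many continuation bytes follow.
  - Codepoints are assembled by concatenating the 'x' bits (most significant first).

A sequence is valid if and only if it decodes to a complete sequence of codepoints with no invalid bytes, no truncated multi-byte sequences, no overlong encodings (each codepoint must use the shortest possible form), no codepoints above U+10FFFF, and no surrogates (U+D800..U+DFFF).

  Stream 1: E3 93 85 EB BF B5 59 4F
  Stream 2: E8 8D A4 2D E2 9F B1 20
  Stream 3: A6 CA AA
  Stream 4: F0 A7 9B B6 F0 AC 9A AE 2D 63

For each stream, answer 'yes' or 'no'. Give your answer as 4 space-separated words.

Stream 1: decodes cleanly. VALID
Stream 2: decodes cleanly. VALID
Stream 3: error at byte offset 0. INVALID
Stream 4: decodes cleanly. VALID

Answer: yes yes no yes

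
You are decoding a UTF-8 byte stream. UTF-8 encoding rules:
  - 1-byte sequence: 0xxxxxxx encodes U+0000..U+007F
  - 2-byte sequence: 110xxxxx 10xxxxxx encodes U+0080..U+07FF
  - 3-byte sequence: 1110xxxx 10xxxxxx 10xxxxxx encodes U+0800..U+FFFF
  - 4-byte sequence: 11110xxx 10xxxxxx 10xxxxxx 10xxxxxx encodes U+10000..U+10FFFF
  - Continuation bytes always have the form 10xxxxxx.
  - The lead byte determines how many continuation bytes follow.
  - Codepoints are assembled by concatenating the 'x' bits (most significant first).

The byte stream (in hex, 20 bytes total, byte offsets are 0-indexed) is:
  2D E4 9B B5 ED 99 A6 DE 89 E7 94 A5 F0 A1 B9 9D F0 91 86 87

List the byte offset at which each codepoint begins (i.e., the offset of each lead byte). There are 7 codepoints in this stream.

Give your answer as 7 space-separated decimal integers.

Answer: 0 1 4 7 9 12 16

Derivation:
Byte[0]=2D: 1-byte ASCII. cp=U+002D
Byte[1]=E4: 3-byte lead, need 2 cont bytes. acc=0x4
Byte[2]=9B: continuation. acc=(acc<<6)|0x1B=0x11B
Byte[3]=B5: continuation. acc=(acc<<6)|0x35=0x46F5
Completed: cp=U+46F5 (starts at byte 1)
Byte[4]=ED: 3-byte lead, need 2 cont bytes. acc=0xD
Byte[5]=99: continuation. acc=(acc<<6)|0x19=0x359
Byte[6]=A6: continuation. acc=(acc<<6)|0x26=0xD666
Completed: cp=U+D666 (starts at byte 4)
Byte[7]=DE: 2-byte lead, need 1 cont bytes. acc=0x1E
Byte[8]=89: continuation. acc=(acc<<6)|0x09=0x789
Completed: cp=U+0789 (starts at byte 7)
Byte[9]=E7: 3-byte lead, need 2 cont bytes. acc=0x7
Byte[10]=94: continuation. acc=(acc<<6)|0x14=0x1D4
Byte[11]=A5: continuation. acc=(acc<<6)|0x25=0x7525
Completed: cp=U+7525 (starts at byte 9)
Byte[12]=F0: 4-byte lead, need 3 cont bytes. acc=0x0
Byte[13]=A1: continuation. acc=(acc<<6)|0x21=0x21
Byte[14]=B9: continuation. acc=(acc<<6)|0x39=0x879
Byte[15]=9D: continuation. acc=(acc<<6)|0x1D=0x21E5D
Completed: cp=U+21E5D (starts at byte 12)
Byte[16]=F0: 4-byte lead, need 3 cont bytes. acc=0x0
Byte[17]=91: continuation. acc=(acc<<6)|0x11=0x11
Byte[18]=86: continuation. acc=(acc<<6)|0x06=0x446
Byte[19]=87: continuation. acc=(acc<<6)|0x07=0x11187
Completed: cp=U+11187 (starts at byte 16)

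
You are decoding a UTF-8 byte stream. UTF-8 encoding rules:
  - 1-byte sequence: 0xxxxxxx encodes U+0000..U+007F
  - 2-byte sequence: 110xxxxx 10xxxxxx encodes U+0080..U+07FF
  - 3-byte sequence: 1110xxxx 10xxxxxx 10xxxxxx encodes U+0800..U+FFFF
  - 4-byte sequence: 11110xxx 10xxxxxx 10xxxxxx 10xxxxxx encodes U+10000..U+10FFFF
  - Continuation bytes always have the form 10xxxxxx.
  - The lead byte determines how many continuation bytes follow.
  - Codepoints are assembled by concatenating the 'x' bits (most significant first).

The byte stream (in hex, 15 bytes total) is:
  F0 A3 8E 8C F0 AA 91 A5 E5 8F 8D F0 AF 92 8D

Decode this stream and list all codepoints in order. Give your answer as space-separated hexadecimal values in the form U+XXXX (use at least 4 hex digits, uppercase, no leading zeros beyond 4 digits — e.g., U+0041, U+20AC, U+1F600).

Answer: U+2338C U+2A465 U+53CD U+2F48D

Derivation:
Byte[0]=F0: 4-byte lead, need 3 cont bytes. acc=0x0
Byte[1]=A3: continuation. acc=(acc<<6)|0x23=0x23
Byte[2]=8E: continuation. acc=(acc<<6)|0x0E=0x8CE
Byte[3]=8C: continuation. acc=(acc<<6)|0x0C=0x2338C
Completed: cp=U+2338C (starts at byte 0)
Byte[4]=F0: 4-byte lead, need 3 cont bytes. acc=0x0
Byte[5]=AA: continuation. acc=(acc<<6)|0x2A=0x2A
Byte[6]=91: continuation. acc=(acc<<6)|0x11=0xA91
Byte[7]=A5: continuation. acc=(acc<<6)|0x25=0x2A465
Completed: cp=U+2A465 (starts at byte 4)
Byte[8]=E5: 3-byte lead, need 2 cont bytes. acc=0x5
Byte[9]=8F: continuation. acc=(acc<<6)|0x0F=0x14F
Byte[10]=8D: continuation. acc=(acc<<6)|0x0D=0x53CD
Completed: cp=U+53CD (starts at byte 8)
Byte[11]=F0: 4-byte lead, need 3 cont bytes. acc=0x0
Byte[12]=AF: continuation. acc=(acc<<6)|0x2F=0x2F
Byte[13]=92: continuation. acc=(acc<<6)|0x12=0xBD2
Byte[14]=8D: continuation. acc=(acc<<6)|0x0D=0x2F48D
Completed: cp=U+2F48D (starts at byte 11)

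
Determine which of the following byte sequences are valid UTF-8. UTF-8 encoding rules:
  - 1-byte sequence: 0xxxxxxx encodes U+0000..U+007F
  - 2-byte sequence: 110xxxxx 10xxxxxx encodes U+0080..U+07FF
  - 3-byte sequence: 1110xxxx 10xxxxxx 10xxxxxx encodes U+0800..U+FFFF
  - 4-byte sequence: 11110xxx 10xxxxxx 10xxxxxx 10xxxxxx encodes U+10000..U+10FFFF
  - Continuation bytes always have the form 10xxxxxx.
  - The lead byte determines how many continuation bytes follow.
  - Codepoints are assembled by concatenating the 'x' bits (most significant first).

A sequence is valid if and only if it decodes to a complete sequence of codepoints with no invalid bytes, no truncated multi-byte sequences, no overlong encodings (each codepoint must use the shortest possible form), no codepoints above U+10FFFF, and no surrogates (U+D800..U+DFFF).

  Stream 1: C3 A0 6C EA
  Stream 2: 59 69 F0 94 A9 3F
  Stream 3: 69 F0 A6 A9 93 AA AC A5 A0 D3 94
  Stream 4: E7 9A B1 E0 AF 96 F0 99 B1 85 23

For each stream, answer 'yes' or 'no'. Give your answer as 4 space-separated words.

Answer: no no no yes

Derivation:
Stream 1: error at byte offset 4. INVALID
Stream 2: error at byte offset 5. INVALID
Stream 3: error at byte offset 5. INVALID
Stream 4: decodes cleanly. VALID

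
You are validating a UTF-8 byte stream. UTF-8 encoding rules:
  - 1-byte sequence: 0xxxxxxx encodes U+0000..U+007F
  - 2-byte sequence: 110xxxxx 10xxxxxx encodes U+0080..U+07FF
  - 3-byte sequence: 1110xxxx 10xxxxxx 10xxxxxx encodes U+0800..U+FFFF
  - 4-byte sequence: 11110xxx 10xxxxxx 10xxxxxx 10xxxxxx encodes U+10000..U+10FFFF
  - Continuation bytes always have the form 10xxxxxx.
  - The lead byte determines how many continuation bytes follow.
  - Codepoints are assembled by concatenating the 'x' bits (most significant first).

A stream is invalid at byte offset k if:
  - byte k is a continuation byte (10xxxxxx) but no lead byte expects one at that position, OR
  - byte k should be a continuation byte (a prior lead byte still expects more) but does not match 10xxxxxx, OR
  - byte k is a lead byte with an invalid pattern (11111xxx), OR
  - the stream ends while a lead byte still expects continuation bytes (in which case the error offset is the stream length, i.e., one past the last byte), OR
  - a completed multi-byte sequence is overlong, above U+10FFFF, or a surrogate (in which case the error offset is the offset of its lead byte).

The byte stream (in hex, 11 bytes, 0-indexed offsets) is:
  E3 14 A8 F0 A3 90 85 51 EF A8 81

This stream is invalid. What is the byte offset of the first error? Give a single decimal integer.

Byte[0]=E3: 3-byte lead, need 2 cont bytes. acc=0x3
Byte[1]=14: expected 10xxxxxx continuation. INVALID

Answer: 1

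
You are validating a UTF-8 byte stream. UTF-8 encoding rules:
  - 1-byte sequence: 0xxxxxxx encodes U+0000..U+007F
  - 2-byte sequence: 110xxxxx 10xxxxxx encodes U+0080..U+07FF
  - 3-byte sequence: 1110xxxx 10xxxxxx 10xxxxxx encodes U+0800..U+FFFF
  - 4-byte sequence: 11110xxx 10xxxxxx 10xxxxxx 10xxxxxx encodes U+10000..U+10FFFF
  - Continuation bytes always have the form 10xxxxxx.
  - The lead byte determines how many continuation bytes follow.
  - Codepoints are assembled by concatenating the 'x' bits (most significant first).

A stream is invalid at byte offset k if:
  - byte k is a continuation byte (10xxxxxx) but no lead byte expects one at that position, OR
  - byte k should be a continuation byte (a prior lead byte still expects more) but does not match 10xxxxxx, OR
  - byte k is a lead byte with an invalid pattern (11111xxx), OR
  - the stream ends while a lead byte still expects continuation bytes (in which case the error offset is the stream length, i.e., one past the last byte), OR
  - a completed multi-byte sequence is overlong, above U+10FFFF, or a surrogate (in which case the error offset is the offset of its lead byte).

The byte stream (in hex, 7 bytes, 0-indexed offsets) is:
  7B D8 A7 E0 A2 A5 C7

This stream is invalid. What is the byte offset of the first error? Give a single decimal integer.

Byte[0]=7B: 1-byte ASCII. cp=U+007B
Byte[1]=D8: 2-byte lead, need 1 cont bytes. acc=0x18
Byte[2]=A7: continuation. acc=(acc<<6)|0x27=0x627
Completed: cp=U+0627 (starts at byte 1)
Byte[3]=E0: 3-byte lead, need 2 cont bytes. acc=0x0
Byte[4]=A2: continuation. acc=(acc<<6)|0x22=0x22
Byte[5]=A5: continuation. acc=(acc<<6)|0x25=0x8A5
Completed: cp=U+08A5 (starts at byte 3)
Byte[6]=C7: 2-byte lead, need 1 cont bytes. acc=0x7
Byte[7]: stream ended, expected continuation. INVALID

Answer: 7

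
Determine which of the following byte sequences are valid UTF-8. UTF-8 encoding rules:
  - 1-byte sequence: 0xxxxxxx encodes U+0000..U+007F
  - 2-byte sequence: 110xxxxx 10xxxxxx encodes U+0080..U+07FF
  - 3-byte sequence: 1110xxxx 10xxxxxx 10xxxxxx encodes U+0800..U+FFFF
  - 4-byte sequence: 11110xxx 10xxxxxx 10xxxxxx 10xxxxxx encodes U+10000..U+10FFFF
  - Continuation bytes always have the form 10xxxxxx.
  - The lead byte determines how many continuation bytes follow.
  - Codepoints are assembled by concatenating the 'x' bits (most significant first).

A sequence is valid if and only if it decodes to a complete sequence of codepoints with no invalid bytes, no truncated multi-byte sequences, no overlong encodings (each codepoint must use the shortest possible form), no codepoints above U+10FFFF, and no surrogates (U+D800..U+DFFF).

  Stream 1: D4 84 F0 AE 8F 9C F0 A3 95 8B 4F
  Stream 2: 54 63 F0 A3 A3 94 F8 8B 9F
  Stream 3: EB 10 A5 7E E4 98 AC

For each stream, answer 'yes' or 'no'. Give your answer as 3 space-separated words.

Answer: yes no no

Derivation:
Stream 1: decodes cleanly. VALID
Stream 2: error at byte offset 6. INVALID
Stream 3: error at byte offset 1. INVALID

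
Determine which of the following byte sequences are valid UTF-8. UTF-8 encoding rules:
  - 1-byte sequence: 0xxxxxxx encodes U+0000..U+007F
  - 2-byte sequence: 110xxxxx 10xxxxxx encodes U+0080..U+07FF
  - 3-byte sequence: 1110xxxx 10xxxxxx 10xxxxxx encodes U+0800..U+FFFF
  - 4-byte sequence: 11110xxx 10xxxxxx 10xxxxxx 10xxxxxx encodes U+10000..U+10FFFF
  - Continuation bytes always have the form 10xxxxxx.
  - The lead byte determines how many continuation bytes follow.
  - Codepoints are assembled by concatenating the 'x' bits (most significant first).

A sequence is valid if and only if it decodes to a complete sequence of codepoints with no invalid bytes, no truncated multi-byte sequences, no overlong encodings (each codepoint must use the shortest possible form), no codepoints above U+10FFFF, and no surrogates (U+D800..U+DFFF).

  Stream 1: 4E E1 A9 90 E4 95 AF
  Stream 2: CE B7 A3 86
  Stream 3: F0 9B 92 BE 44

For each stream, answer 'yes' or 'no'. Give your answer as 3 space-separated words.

Stream 1: decodes cleanly. VALID
Stream 2: error at byte offset 2. INVALID
Stream 3: decodes cleanly. VALID

Answer: yes no yes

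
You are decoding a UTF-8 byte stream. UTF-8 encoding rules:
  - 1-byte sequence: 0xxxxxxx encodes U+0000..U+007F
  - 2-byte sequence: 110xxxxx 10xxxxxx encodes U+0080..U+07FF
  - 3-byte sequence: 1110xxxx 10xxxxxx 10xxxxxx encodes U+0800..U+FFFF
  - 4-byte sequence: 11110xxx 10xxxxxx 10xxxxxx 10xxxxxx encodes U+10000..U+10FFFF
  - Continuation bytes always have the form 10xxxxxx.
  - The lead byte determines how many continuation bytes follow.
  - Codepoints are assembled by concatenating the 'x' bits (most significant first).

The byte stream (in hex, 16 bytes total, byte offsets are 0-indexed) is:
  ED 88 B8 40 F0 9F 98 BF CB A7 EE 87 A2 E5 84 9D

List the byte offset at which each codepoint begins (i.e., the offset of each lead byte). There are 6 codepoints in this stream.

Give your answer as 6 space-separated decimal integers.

Answer: 0 3 4 8 10 13

Derivation:
Byte[0]=ED: 3-byte lead, need 2 cont bytes. acc=0xD
Byte[1]=88: continuation. acc=(acc<<6)|0x08=0x348
Byte[2]=B8: continuation. acc=(acc<<6)|0x38=0xD238
Completed: cp=U+D238 (starts at byte 0)
Byte[3]=40: 1-byte ASCII. cp=U+0040
Byte[4]=F0: 4-byte lead, need 3 cont bytes. acc=0x0
Byte[5]=9F: continuation. acc=(acc<<6)|0x1F=0x1F
Byte[6]=98: continuation. acc=(acc<<6)|0x18=0x7D8
Byte[7]=BF: continuation. acc=(acc<<6)|0x3F=0x1F63F
Completed: cp=U+1F63F (starts at byte 4)
Byte[8]=CB: 2-byte lead, need 1 cont bytes. acc=0xB
Byte[9]=A7: continuation. acc=(acc<<6)|0x27=0x2E7
Completed: cp=U+02E7 (starts at byte 8)
Byte[10]=EE: 3-byte lead, need 2 cont bytes. acc=0xE
Byte[11]=87: continuation. acc=(acc<<6)|0x07=0x387
Byte[12]=A2: continuation. acc=(acc<<6)|0x22=0xE1E2
Completed: cp=U+E1E2 (starts at byte 10)
Byte[13]=E5: 3-byte lead, need 2 cont bytes. acc=0x5
Byte[14]=84: continuation. acc=(acc<<6)|0x04=0x144
Byte[15]=9D: continuation. acc=(acc<<6)|0x1D=0x511D
Completed: cp=U+511D (starts at byte 13)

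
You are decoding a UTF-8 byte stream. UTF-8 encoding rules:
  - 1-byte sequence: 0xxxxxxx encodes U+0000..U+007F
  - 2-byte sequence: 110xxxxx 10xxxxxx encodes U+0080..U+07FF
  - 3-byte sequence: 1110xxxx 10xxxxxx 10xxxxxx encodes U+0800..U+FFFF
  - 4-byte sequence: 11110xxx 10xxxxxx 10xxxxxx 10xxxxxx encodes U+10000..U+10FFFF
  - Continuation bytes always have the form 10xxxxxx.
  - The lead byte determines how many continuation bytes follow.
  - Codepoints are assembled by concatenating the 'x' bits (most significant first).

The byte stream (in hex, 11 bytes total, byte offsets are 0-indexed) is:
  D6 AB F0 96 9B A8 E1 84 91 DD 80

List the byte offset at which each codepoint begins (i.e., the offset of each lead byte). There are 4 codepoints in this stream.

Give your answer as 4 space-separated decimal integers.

Answer: 0 2 6 9

Derivation:
Byte[0]=D6: 2-byte lead, need 1 cont bytes. acc=0x16
Byte[1]=AB: continuation. acc=(acc<<6)|0x2B=0x5AB
Completed: cp=U+05AB (starts at byte 0)
Byte[2]=F0: 4-byte lead, need 3 cont bytes. acc=0x0
Byte[3]=96: continuation. acc=(acc<<6)|0x16=0x16
Byte[4]=9B: continuation. acc=(acc<<6)|0x1B=0x59B
Byte[5]=A8: continuation. acc=(acc<<6)|0x28=0x166E8
Completed: cp=U+166E8 (starts at byte 2)
Byte[6]=E1: 3-byte lead, need 2 cont bytes. acc=0x1
Byte[7]=84: continuation. acc=(acc<<6)|0x04=0x44
Byte[8]=91: continuation. acc=(acc<<6)|0x11=0x1111
Completed: cp=U+1111 (starts at byte 6)
Byte[9]=DD: 2-byte lead, need 1 cont bytes. acc=0x1D
Byte[10]=80: continuation. acc=(acc<<6)|0x00=0x740
Completed: cp=U+0740 (starts at byte 9)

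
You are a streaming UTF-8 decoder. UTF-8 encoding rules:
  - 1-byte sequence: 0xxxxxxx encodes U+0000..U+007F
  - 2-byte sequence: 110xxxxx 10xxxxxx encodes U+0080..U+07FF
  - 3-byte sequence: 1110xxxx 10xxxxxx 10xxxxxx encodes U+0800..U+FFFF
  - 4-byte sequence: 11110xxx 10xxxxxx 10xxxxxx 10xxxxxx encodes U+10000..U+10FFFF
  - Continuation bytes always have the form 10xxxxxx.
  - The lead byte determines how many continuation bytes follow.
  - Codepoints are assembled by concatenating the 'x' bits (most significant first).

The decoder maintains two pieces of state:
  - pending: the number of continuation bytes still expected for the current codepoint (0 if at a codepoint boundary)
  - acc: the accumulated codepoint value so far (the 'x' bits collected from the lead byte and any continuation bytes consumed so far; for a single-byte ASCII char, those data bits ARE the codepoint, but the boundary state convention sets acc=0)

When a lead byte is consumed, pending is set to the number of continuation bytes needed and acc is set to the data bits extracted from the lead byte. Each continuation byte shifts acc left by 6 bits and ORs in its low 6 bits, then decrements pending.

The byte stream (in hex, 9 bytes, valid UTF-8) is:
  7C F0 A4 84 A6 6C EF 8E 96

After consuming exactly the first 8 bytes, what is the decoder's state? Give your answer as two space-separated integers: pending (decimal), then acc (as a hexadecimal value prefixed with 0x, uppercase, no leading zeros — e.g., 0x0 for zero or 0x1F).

Answer: 1 0x3CE

Derivation:
Byte[0]=7C: 1-byte. pending=0, acc=0x0
Byte[1]=F0: 4-byte lead. pending=3, acc=0x0
Byte[2]=A4: continuation. acc=(acc<<6)|0x24=0x24, pending=2
Byte[3]=84: continuation. acc=(acc<<6)|0x04=0x904, pending=1
Byte[4]=A6: continuation. acc=(acc<<6)|0x26=0x24126, pending=0
Byte[5]=6C: 1-byte. pending=0, acc=0x0
Byte[6]=EF: 3-byte lead. pending=2, acc=0xF
Byte[7]=8E: continuation. acc=(acc<<6)|0x0E=0x3CE, pending=1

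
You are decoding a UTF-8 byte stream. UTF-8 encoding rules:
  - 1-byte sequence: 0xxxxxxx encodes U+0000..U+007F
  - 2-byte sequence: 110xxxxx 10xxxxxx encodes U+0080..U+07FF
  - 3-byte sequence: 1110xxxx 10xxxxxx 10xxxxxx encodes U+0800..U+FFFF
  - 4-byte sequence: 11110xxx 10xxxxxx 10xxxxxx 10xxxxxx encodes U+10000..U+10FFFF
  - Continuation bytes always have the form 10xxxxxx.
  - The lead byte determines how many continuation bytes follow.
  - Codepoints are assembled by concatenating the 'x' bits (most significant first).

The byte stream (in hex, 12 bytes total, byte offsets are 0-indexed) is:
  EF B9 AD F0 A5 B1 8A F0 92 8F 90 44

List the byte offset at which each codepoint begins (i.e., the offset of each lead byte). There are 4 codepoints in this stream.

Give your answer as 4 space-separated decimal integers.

Answer: 0 3 7 11

Derivation:
Byte[0]=EF: 3-byte lead, need 2 cont bytes. acc=0xF
Byte[1]=B9: continuation. acc=(acc<<6)|0x39=0x3F9
Byte[2]=AD: continuation. acc=(acc<<6)|0x2D=0xFE6D
Completed: cp=U+FE6D (starts at byte 0)
Byte[3]=F0: 4-byte lead, need 3 cont bytes. acc=0x0
Byte[4]=A5: continuation. acc=(acc<<6)|0x25=0x25
Byte[5]=B1: continuation. acc=(acc<<6)|0x31=0x971
Byte[6]=8A: continuation. acc=(acc<<6)|0x0A=0x25C4A
Completed: cp=U+25C4A (starts at byte 3)
Byte[7]=F0: 4-byte lead, need 3 cont bytes. acc=0x0
Byte[8]=92: continuation. acc=(acc<<6)|0x12=0x12
Byte[9]=8F: continuation. acc=(acc<<6)|0x0F=0x48F
Byte[10]=90: continuation. acc=(acc<<6)|0x10=0x123D0
Completed: cp=U+123D0 (starts at byte 7)
Byte[11]=44: 1-byte ASCII. cp=U+0044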